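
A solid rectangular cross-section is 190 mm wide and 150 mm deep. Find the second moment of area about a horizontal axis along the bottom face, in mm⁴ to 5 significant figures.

The section: 190 × 150, A = 28 500 mm², y = 75 mm, Ī = 53 437 500 mm⁴.
Transfer it to the base of the section using Ī + A·d² with d = y − 0:
  the section: d = 75 mm → contributes +213 750 000 mm⁴
Total I = 213 750 000 mm⁴.

I_base ≈ 2.1375 × 10⁸ mm⁴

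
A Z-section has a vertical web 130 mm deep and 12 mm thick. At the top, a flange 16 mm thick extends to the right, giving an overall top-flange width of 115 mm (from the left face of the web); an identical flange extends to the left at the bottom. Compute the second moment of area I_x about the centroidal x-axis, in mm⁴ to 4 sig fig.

I_x ≈ 1.298 × 10⁷ mm⁴

Break the section into simple shapes (no overlaps), measuring from the bottom-left corner of the bounding box.
Web: 12 × 130, A = 1 560 mm², y = 65 mm, Ī = 2 197 000 mm⁴.
Top flange (beyond web): 103 × 16, A = 1 648 mm², y = 122 mm, Ī = 35157.3 mm⁴.
Bottom flange (beyond web): 103 × 16, A = 1 648 mm², y = 8 mm, Ī = 35157.3 mm⁴.
Centroid: ȳ = ΣA·y / ΣA = 65 mm.
Transfer each piece to the centroidal x-axis using Ī + A·d² with d = y − 65:
  web: d = 0 mm → contributes +2 197 000 mm⁴
  top flange (beyond web): d = 57 mm → contributes +5 389 509 mm⁴
  bottom flange (beyond web): d = -57 mm → contributes +5 389 509 mm⁴
Total I = 12 976 019 mm⁴.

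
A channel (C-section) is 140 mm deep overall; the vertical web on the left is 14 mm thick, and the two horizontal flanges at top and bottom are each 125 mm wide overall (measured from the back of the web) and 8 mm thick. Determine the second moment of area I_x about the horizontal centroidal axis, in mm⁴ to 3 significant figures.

Decompose the section into non-overlapping parts with the origin at the bottom-left of its bounding rectangle.
Web: 14 × 140, A = 1 960 mm², y = 70 mm, Ī = 3 201 333 mm⁴.
Top flange (beyond web): 111 × 8, A = 888 mm², y = 136 mm, Ī = 4 736 mm⁴.
Bottom flange (beyond web): 111 × 8, A = 888 mm², y = 4 mm, Ī = 4 736 mm⁴.
By symmetry the centroid is at mid-height, ȳ = 70 mm.
Transfer each piece to the horizontal centroidal axis using Ī + A·d² with d = y − 70:
  web: d = 0 mm → contributes +3 201 333 mm⁴
  top flange (beyond web): d = 66 mm → contributes +3 872 864 mm⁴
  bottom flange (beyond web): d = -66 mm → contributes +3 872 864 mm⁴
Total I = 10 947 061 mm⁴.

I_x ≈ 1.09 × 10⁷ mm⁴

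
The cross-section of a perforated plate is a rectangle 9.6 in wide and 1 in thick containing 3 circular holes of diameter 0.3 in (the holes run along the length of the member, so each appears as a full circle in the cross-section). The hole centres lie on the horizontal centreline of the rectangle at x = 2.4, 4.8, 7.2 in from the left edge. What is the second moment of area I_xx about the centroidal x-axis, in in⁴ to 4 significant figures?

Split into non-overlapping primitives; take the origin at the lower-left of the bounding box.
Plate: 9.6 × 1, A = 9.6 in², y = 0.5 in, Ī = 0.8 in⁴.
Hole 1 (subtracted): ⌀0.3, A = 0.0706858 in², y = 0.5 in, Ī = 0.000397608 in⁴.
Hole 2 (subtracted): ⌀0.3, A = 0.0706858 in², y = 0.5 in, Ī = 0.000397608 in⁴.
Hole 3 (subtracted): ⌀0.3, A = 0.0706858 in², y = 0.5 in, Ī = 0.000397608 in⁴.
By symmetry the centroid is at mid-height, ȳ = 0.5 in.
All pieces are centred on the centroidal x-axis, so I = ΣĪ (holes subtracted) = 0.798807 in⁴.

I_xx ≈ 0.7988 in⁴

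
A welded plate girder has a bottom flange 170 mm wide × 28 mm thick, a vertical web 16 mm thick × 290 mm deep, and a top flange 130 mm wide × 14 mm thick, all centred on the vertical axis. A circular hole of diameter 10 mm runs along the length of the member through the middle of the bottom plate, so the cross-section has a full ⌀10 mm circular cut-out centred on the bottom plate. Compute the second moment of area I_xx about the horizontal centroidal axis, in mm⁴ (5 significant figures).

I_xx ≈ 1.7363 × 10⁸ mm⁴

Break the section into simple shapes (no overlaps), measuring from the bottom-left corner of the bounding box.
Bottom plate: 170 × 28, A = 4 760 mm², y = 14 mm, Ī = 310986.7 mm⁴.
Web plate: 16 × 290, A = 4 640 mm², y = 173 mm, Ī = 32 518 667 mm⁴.
Top plate: 130 × 14, A = 1 820 mm², y = 325 mm, Ī = 29726.67 mm⁴.
Hole (subtracted): ⌀10, A = 78.53982 mm², y = 14 mm, Ī = 490.8739 mm⁴.
Centroid: ȳ = ΣA·y / ΣA = 131.0206 mm.
Transfer each piece to the horizontal centroidal axis using Ī + A·d² with d = y − 131.0206:
  bottom plate: d = -117.0206 mm → contributes +65 493 538 mm⁴
  web plate: d = 41.97943 mm → contributes +40 695 612 mm⁴
  top plate: d = 193.9794 mm → contributes +68 512 723 mm⁴
  hole: d = -117.0206 mm → contributes −1 076 000 mm⁴
Total I = 173 625 873 mm⁴.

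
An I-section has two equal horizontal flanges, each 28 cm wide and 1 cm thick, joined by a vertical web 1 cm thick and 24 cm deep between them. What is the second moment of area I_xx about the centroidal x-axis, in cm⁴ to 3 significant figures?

I_xx ≈ 9910 cm⁴

Decompose the section into non-overlapping parts with the origin at the bottom-left of its bounding rectangle.
Bottom flange: 28 × 1, A = 28 cm², y = 0.5 cm, Ī = 2.3333 cm⁴.
Web: 1 × 24, A = 24 cm², y = 13 cm, Ī = 1 152 cm⁴.
Top flange: 28 × 1, A = 28 cm², y = 25.5 cm, Ī = 2.3333 cm⁴.
By symmetry the centroid is at mid-height, ȳ = 13 cm.
Transfer each piece to the centroidal x-axis using Ī + A·d² with d = y − 13:
  bottom flange: d = -12.5 cm → contributes +4377.3 cm⁴
  web: d = 0 cm → contributes +1 152 cm⁴
  top flange: d = 12.5 cm → contributes +4377.3 cm⁴
Total I = 9906.7 cm⁴.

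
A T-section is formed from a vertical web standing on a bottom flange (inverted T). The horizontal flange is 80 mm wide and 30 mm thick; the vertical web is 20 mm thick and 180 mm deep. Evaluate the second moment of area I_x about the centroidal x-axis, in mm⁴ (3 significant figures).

I_x ≈ 2.58 × 10⁷ mm⁴

Treat the section as a set of non-overlapping primitives; coordinates are from the bounding-box lower-left.
Flange: 80 × 30, A = 2 400 mm², y = 15 mm, Ī = 180 000 mm⁴.
Web: 20 × 180, A = 3 600 mm², y = 120 mm, Ī = 9 720 000 mm⁴.
Centroid: ȳ = ΣA·y / ΣA = 78 mm.
Transfer each piece to the centroidal x-axis using Ī + A·d² with d = y − 78:
  flange: d = -63 mm → contributes +9 705 600 mm⁴
  web: d = 42 mm → contributes +16 070 400 mm⁴
Total I = 25 776 000 mm⁴.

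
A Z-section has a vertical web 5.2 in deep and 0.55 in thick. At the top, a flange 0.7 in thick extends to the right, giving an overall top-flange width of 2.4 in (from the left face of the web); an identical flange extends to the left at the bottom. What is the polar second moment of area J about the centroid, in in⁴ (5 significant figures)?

Split into non-overlapping primitives; take the origin at the lower-left of the bounding box.
Web: 0.55 × 5.2, A = 2.86 in², y = 2.6 in, Ī = 6.444533 in⁴.
Top flange (beyond web): 1.85 × 0.7, A = 1.295 in², y = 4.85 in, Ī = 0.05287917 in⁴.
Bottom flange (beyond web): 1.85 × 0.7, A = 1.295 in², y = 0.35 in, Ī = 0.05287917 in⁴.
Centroid: ȳ = ΣA·y / ΣA = 2.6 in.
Transfer each piece to the centroidal x-axis using Ī + A·d² with d = y − 2.6:
  web: d = 0 in → contributes +6.444533 in⁴
  top flange (beyond web): d = 2.25 in → contributes +6.608817 in⁴
  bottom flange (beyond web): d = -2.25 in → contributes +6.608817 in⁴
Total I = 19.66217 in⁴.
For the y-axis: x̄ = 2.125 in.
Repeating about the centroidal y-axis gives I_y = 4.540385 in⁴.
Polar second moment: J = I_x + I_y = 24.20255 in⁴.

J ≈ 24.203 in⁴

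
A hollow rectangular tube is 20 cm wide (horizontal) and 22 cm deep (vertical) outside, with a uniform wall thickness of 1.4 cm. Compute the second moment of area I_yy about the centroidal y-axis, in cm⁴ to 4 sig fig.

Treat the section as a set of non-overlapping primitives; coordinates are from the bounding-box lower-left.
Outer rectangle: 20 × 22, A = 440 cm², x = 10 cm, Ī = 14666.7 cm⁴.
Inner void (subtracted): 17.2 × 19.2, A = 330.24 cm², x = 10 cm, Ī = 8141.52 cm⁴.
By symmetry the centroid is at mid-width, x̄ = 10 cm.
All pieces are centred on the centroidal y-axis, so I = ΣĪ (holes subtracted) = 6525.15 cm⁴.

I_yy ≈ 6525 cm⁴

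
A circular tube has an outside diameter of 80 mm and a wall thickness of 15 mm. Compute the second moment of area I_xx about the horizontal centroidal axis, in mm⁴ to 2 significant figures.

Break the section into simple shapes (no overlaps), measuring from the bottom-left corner of the bounding box.
Outer circle: ⌀80, A = 5 027 mm², y = 40 mm, Ī = 2 010 619 mm⁴.
Bore (subtracted): ⌀50, A = 1 963 mm², y = 40 mm, Ī = 306 796 mm⁴.
By symmetry the centroid is at mid-height, ȳ = 40 mm.
All pieces are centred on the horizontal centroidal axis, so I = ΣĪ (holes subtracted) = 1 703 823 mm⁴.

I_xx ≈ 1.7 × 10⁶ mm⁴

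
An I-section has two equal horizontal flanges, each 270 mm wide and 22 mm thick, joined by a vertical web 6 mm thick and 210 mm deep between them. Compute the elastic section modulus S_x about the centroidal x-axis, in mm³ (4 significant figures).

Treat the section as a set of non-overlapping primitives; coordinates are from the bounding-box lower-left.
Bottom flange: 270 × 22, A = 5 940 mm², y = 11 mm, Ī = 239 580 mm⁴.
Web: 6 × 210, A = 1 260 mm², y = 127 mm, Ī = 4 630 500 mm⁴.
Top flange: 270 × 22, A = 5 940 mm², y = 243 mm, Ī = 239 580 mm⁴.
By symmetry the centroid is at mid-height, ȳ = 127 mm.
Transfer each piece to the centroidal x-axis using Ī + A·d² with d = y − 127:
  bottom flange: d = -116 mm → contributes +80 168 220 mm⁴
  web: d = 0 mm → contributes +4 630 500 mm⁴
  top flange: d = 116 mm → contributes +80 168 220 mm⁴
Total I = 164 966 940 mm⁴.
Extreme fibre distance c = 127 mm; S = I/c = 1 298 952 mm³.

S_x ≈ 1.299 × 10⁶ mm³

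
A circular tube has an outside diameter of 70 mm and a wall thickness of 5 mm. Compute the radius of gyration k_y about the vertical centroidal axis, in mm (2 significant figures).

k_y ≈ 23 mm

Decompose the section into non-overlapping parts with the origin at the bottom-left of its bounding rectangle.
Outer circle: ⌀70, A = 3 848 mm², x = 35 mm, Ī = 1 178 588 mm⁴.
Bore (subtracted): ⌀60, A = 2 827 mm², x = 35 mm, Ī = 636 173 mm⁴.
By symmetry the centroid is at mid-width, x̄ = 35 mm.
All pieces are centred on the vertical centroidal axis, so I = ΣĪ (holes subtracted) = 542 416 mm⁴.
Radius of gyration: k = √(I/A) = √(542 416 / 1 021) = 23.05 mm.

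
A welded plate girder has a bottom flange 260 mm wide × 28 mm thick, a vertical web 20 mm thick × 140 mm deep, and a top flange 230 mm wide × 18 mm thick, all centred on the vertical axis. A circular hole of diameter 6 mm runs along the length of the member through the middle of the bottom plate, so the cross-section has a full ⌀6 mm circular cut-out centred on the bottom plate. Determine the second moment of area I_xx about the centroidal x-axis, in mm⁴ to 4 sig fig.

I_xx ≈ 7.656 × 10⁷ mm⁴

Treat the section as a set of non-overlapping primitives; coordinates are from the bounding-box lower-left.
Bottom plate: 260 × 28, A = 7 280 mm², y = 14 mm, Ī = 475 627 mm⁴.
Web plate: 20 × 140, A = 2 800 mm², y = 98 mm, Ī = 4 573 333 mm⁴.
Top plate: 230 × 18, A = 4 140 mm², y = 177 mm, Ī = 111 780 mm⁴.
Hole (subtracted): ⌀6, A = 28.2743 mm², y = 14 mm, Ī = 63.6173 mm⁴.
Centroid: ȳ = ΣA·y / ΣA = 78.1233 mm.
Transfer each piece to the centroidal x-axis using Ī + A·d² with d = y − 78.1233:
  bottom plate: d = -64.1233 mm → contributes +30 409 495 mm⁴
  web plate: d = 19.8767 mm → contributes +5 679 569 mm⁴
  top plate: d = 98.8767 mm → contributes +40 586 928 mm⁴
  hole: d = -64.1233 mm → contributes −116 322 mm⁴
Total I = 76 559 669 mm⁴.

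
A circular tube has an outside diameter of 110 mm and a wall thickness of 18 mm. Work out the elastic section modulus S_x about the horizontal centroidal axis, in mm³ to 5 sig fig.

S_x ≈ 1.0391 × 10⁵ mm³

Split into non-overlapping primitives; take the origin at the lower-left of the bounding box.
Outer circle: ⌀110, A = 9503.318 mm², y = 55 mm, Ī = 7 186 884 mm⁴.
Bore (subtracted): ⌀74, A = 4300.84 mm², y = 55 mm, Ī = 1 471 963 mm⁴.
By symmetry the centroid is at mid-height, ȳ = 55 mm.
All pieces are centred on the horizontal centroidal axis, so I = ΣĪ (holes subtracted) = 5 714 921 mm⁴.
Extreme fibre distance c = 55 mm; S = I/c = 103907.7 mm³.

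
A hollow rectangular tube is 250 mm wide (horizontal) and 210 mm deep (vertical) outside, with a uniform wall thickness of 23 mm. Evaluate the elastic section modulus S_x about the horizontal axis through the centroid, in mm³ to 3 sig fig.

Treat the section as a set of non-overlapping primitives; coordinates are from the bounding-box lower-left.
Outer rectangle: 250 × 210, A = 52 500 mm², y = 105 mm, Ī = 192 937 500 mm⁴.
Inner void (subtracted): 204 × 164, A = 33 456 mm², y = 105 mm, Ī = 74 986 048 mm⁴.
By symmetry the centroid is at mid-height, ȳ = 105 mm.
All pieces are centred on the horizontal axis through the centroid, so I = ΣĪ (holes subtracted) = 117 951 452 mm⁴.
Extreme fibre distance c = 105 mm; S = I/c = 1 123 347 mm³.

S_x ≈ 1.12 × 10⁶ mm³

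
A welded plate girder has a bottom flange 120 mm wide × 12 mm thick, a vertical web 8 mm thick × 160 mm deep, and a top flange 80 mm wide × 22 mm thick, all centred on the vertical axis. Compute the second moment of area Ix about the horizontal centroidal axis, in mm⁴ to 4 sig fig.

Ix ≈ 2.775 × 10⁷ mm⁴

Decompose the section into non-overlapping parts with the origin at the bottom-left of its bounding rectangle.
Bottom plate: 120 × 12, A = 1 440 mm², y = 6 mm, Ī = 17 280 mm⁴.
Web plate: 8 × 160, A = 1 280 mm², y = 92 mm, Ī = 2 730 667 mm⁴.
Top plate: 80 × 22, A = 1 760 mm², y = 183 mm, Ī = 70986.7 mm⁴.
Centroid: ȳ = ΣA·y / ΣA = 100.107 mm.
Transfer each piece to the horizontal centroidal axis using Ī + A·d² with d = y − 100.107:
  bottom plate: d = -94.1071 mm → contributes +12 770 142 mm⁴
  web plate: d = -8.10714 mm → contributes +2 814 796 mm⁴
  top plate: d = 82.8929 mm → contributes +12 164 344 mm⁴
Total I = 27 749 282 mm⁴.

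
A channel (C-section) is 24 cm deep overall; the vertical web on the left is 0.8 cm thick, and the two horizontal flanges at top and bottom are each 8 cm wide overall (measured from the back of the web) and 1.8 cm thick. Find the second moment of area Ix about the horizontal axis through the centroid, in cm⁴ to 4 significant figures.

Decompose the section into non-overlapping parts with the origin at the bottom-left of its bounding rectangle.
Web: 0.8 × 24, A = 19.2 cm², y = 12 cm, Ī = 921.6 cm⁴.
Top flange (beyond web): 7.2 × 1.8, A = 12.96 cm², y = 23.1 cm, Ī = 3.4992 cm⁴.
Bottom flange (beyond web): 7.2 × 1.8, A = 12.96 cm², y = 0.9 cm, Ī = 3.4992 cm⁴.
By symmetry the centroid is at mid-height, ȳ = 12 cm.
Transfer each piece to the horizontal axis through the centroid using Ī + A·d² with d = y − 12:
  web: d = 0 cm → contributes +921.6 cm⁴
  top flange (beyond web): d = 11.1 cm → contributes +1600.3 cm⁴
  bottom flange (beyond web): d = -11.1 cm → contributes +1600.3 cm⁴
Total I = 4122.2 cm⁴.

Ix ≈ 4122 cm⁴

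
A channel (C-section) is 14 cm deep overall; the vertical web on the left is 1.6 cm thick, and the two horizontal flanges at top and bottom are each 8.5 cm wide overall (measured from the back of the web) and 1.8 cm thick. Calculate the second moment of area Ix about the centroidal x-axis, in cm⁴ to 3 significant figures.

Split into non-overlapping primitives; take the origin at the lower-left of the bounding box.
Web: 1.6 × 14, A = 22.4 cm², y = 7 cm, Ī = 365.87 cm⁴.
Top flange (beyond web): 6.9 × 1.8, A = 12.42 cm², y = 13.1 cm, Ī = 3.3534 cm⁴.
Bottom flange (beyond web): 6.9 × 1.8, A = 12.42 cm², y = 0.9 cm, Ī = 3.3534 cm⁴.
By symmetry the centroid is at mid-height, ȳ = 7 cm.
Transfer each piece to the centroidal x-axis using Ī + A·d² with d = y − 7:
  web: d = 0 cm → contributes +365.87 cm⁴
  top flange (beyond web): d = 6.1 cm → contributes +465.5 cm⁴
  bottom flange (beyond web): d = -6.1 cm → contributes +465.5 cm⁴
Total I = 1296.9 cm⁴.

Ix ≈ 1300 cm⁴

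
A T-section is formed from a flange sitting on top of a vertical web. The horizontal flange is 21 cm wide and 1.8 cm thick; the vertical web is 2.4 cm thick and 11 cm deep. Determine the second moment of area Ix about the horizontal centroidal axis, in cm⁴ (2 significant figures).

Ix ≈ 910 cm⁴

Decompose the section into non-overlapping parts with the origin at the bottom-left of its bounding rectangle.
Flange: 21 × 1.8, A = 37.8 cm², y = 11.9 cm, Ī = 10.21 cm⁴.
Web: 2.4 × 11, A = 26.4 cm², y = 5.5 cm, Ī = 266.2 cm⁴.
Centroid: ȳ = ΣA·y / ΣA = 9.268 cm.
Transfer each piece to the horizontal centroidal axis using Ī + A·d² with d = y − 9.268:
  flange: d = 2.632 cm → contributes +272 cm⁴
  web: d = -3.768 cm → contributes +641.1 cm⁴
Total I = 913.1 cm⁴.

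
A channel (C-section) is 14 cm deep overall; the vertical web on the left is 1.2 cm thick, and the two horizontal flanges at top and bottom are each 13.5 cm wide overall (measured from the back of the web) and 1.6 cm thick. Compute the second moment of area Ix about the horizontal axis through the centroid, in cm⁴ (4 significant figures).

Treat the section as a set of non-overlapping primitives; coordinates are from the bounding-box lower-left.
Web: 1.2 × 14, A = 16.8 cm², y = 7 cm, Ī = 274.4 cm⁴.
Top flange (beyond web): 12.3 × 1.6, A = 19.68 cm², y = 13.2 cm, Ī = 4.1984 cm⁴.
Bottom flange (beyond web): 12.3 × 1.6, A = 19.68 cm², y = 0.8 cm, Ī = 4.1984 cm⁴.
By symmetry the centroid is at mid-height, ȳ = 7 cm.
Transfer each piece to the horizontal axis through the centroid using Ī + A·d² with d = y − 7:
  web: d = 0 cm → contributes +274.4 cm⁴
  top flange (beyond web): d = 6.2 cm → contributes +760.698 cm⁴
  bottom flange (beyond web): d = -6.2 cm → contributes +760.698 cm⁴
Total I = 1795.8 cm⁴.

Ix ≈ 1796 cm⁴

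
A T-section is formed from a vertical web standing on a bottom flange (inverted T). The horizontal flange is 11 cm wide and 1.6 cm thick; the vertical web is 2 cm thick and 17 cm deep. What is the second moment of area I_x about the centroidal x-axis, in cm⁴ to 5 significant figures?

I_x ≈ 1825.6 cm⁴

Decompose the section into non-overlapping parts with the origin at the bottom-left of its bounding rectangle.
Flange: 11 × 1.6, A = 17.6 cm², y = 0.8 cm, Ī = 3.754667 cm⁴.
Web: 2 × 17, A = 34 cm², y = 10.1 cm, Ī = 818.8333 cm⁴.
Centroid: ȳ = ΣA·y / ΣA = 6.927907 cm.
Transfer each piece to the centroidal x-axis using Ī + A·d² with d = y − 6.927907:
  flange: d = -6.127907 cm → contributes +664.6566 cm⁴
  web: d = 3.172093 cm → contributes +1160.947 cm⁴
Total I = 1825.604 cm⁴.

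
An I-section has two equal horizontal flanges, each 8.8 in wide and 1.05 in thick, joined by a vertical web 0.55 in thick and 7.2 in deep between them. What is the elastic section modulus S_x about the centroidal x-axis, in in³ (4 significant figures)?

Break the section into simple shapes (no overlaps), measuring from the bottom-left corner of the bounding box.
Bottom flange: 8.8 × 1.05, A = 9.24 in², y = 0.525 in, Ī = 0.848925 in⁴.
Web: 0.55 × 7.2, A = 3.96 in², y = 4.65 in, Ī = 17.1072 in⁴.
Top flange: 8.8 × 1.05, A = 9.24 in², y = 8.775 in, Ī = 0.848925 in⁴.
By symmetry the centroid is at mid-height, ȳ = 4.65 in.
Transfer each piece to the centroidal x-axis using Ī + A·d² with d = y − 4.65:
  bottom flange: d = -4.125 in → contributes +158.073 in⁴
  web: d = 0 in → contributes +17.1072 in⁴
  top flange: d = 4.125 in → contributes +158.073 in⁴
Total I = 333.254 in⁴.
Extreme fibre distance c = 4.65 in; S = I/c = 71.6675 in³.

S_x ≈ 71.67 in³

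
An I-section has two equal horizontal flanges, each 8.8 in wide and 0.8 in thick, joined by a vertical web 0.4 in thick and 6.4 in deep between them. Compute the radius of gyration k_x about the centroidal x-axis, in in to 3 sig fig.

k_x ≈ 3.40 in

Decompose the section into non-overlapping parts with the origin at the bottom-left of its bounding rectangle.
Bottom flange: 8.8 × 0.8, A = 7.04 in², y = 0.4 in, Ī = 0.37547 in⁴.
Web: 0.4 × 6.4, A = 2.56 in², y = 4 in, Ī = 8.7381 in⁴.
Top flange: 8.8 × 0.8, A = 7.04 in², y = 7.6 in, Ī = 0.37547 in⁴.
By symmetry the centroid is at mid-height, ȳ = 4 in.
Transfer each piece to the centroidal x-axis using Ī + A·d² with d = y − 4:
  bottom flange: d = -3.6 in → contributes +91.614 in⁴
  web: d = 0 in → contributes +8.7381 in⁴
  top flange: d = 3.6 in → contributes +91.614 in⁴
Total I = 191.97 in⁴.
Radius of gyration: k = √(I/A) = √(191.97 / 16.64) = 3.3965 in.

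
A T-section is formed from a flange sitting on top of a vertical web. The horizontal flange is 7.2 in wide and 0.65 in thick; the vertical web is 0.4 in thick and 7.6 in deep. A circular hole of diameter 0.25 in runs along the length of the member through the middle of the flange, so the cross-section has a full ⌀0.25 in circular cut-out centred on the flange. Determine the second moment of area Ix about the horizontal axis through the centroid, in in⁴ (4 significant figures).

Split into non-overlapping primitives; take the origin at the lower-left of the bounding box.
Flange: 7.2 × 0.65, A = 4.68 in², y = 7.925 in, Ī = 0.164775 in⁴.
Web: 0.4 × 7.6, A = 3.04 in², y = 3.8 in, Ī = 14.6325 in⁴.
Hole (subtracted): ⌀0.25, A = 0.0490874 in², y = 7.925 in, Ī = 0.000191748 in⁴.
Centroid: ȳ = ΣA·y / ΣA = 6.29025 in.
Transfer each piece to the horizontal axis through the centroid using Ī + A·d² with d = y − 6.29025:
  flange: d = 1.63475 in → contributes +12.6716 in⁴
  web: d = -2.49025 in → contributes +33.4847 in⁴
  hole: d = 1.63475 in → contributes −0.131373 in⁴
Total I = 46.0249 in⁴.

Ix ≈ 46.02 in⁴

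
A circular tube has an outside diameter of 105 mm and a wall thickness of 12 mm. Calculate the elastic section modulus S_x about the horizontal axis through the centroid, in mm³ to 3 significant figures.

S_x ≈ 7.34 × 10⁴ mm³

Break the section into simple shapes (no overlaps), measuring from the bottom-left corner of the bounding box.
Outer circle: ⌀105, A = 8 659 mm², y = 52.5 mm, Ī = 5 966 602 mm⁴.
Bore (subtracted): ⌀81, A = 5 153 mm², y = 52.5 mm, Ī = 2 113 051 mm⁴.
By symmetry the centroid is at mid-height, ȳ = 52.5 mm.
All pieces are centred on the horizontal axis through the centroid, so I = ΣĪ (holes subtracted) = 3 853 551 mm⁴.
Extreme fibre distance c = 52.5 mm; S = I/c = 73 401 mm³.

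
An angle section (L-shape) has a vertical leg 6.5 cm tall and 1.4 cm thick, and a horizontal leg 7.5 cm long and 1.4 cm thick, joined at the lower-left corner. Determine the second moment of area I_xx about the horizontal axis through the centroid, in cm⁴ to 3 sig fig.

Treat the section as a set of non-overlapping primitives; coordinates are from the bounding-box lower-left.
Vertical leg: 1.4 × 6.5, A = 9.1 cm², y = 3.25 cm, Ī = 32.04 cm⁴.
Horizontal leg (remainder): 6.1 × 1.4, A = 8.54 cm², y = 0.7 cm, Ī = 1.3949 cm⁴.
Centroid: ȳ = ΣA·y / ΣA = 2.0155 cm.
Transfer each piece to the horizontal axis through the centroid using Ī + A·d² with d = y − 2.0155:
  vertical leg: d = 1.2345 cm → contributes +45.908 cm⁴
  horizontal leg (remainder): d = -1.3155 cm → contributes +16.173 cm⁴
Total I = 62.082 cm⁴.

I_xx ≈ 62.1 cm⁴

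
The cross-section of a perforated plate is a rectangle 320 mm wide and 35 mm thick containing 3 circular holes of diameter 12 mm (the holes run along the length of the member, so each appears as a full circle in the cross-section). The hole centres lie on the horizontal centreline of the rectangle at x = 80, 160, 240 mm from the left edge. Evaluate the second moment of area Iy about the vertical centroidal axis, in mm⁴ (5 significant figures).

Break the section into simple shapes (no overlaps), measuring from the bottom-left corner of the bounding box.
Plate: 320 × 35, A = 11 200 mm², x = 160 mm, Ī = 95 573 333 mm⁴.
Hole 1 (subtracted): ⌀12, A = 113.0973 mm², x = 80 mm, Ī = 1017.876 mm⁴.
Hole 2 (subtracted): ⌀12, A = 113.0973 mm², x = 160 mm, Ī = 1017.876 mm⁴.
Hole 3 (subtracted): ⌀12, A = 113.0973 mm², x = 240 mm, Ī = 1017.876 mm⁴.
By symmetry the centroid is at mid-width, x̄ = 160 mm.
Transfer each piece to the vertical centroidal axis using Ī + A·d² with d = x − 160:
  plate: d = 0 mm → contributes +95 573 333 mm⁴
  hole 1: d = -80 mm → contributes −724840.8 mm⁴
  hole 2: d = 0 mm → contributes −1017.876 mm⁴
  hole 3: d = 80 mm → contributes −724840.8 mm⁴
Total I = 94 122 634 mm⁴.

Iy ≈ 9.4123 × 10⁷ mm⁴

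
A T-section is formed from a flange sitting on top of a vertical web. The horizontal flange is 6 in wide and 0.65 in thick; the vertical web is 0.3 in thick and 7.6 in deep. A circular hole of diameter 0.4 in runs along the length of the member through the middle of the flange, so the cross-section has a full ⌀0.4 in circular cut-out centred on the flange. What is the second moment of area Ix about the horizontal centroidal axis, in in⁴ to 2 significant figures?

Ix ≈ 35 in⁴

Decompose the section into non-overlapping parts with the origin at the bottom-left of its bounding rectangle.
Flange: 6 × 0.65, A = 3.9 in², y = 7.925 in, Ī = 0.1373 in⁴.
Web: 0.3 × 7.6, A = 2.28 in², y = 3.8 in, Ī = 10.97 in⁴.
Hole (subtracted): ⌀0.4, A = 0.1257 in², y = 7.925 in, Ī = 0.001257 in⁴.
Centroid: ȳ = ΣA·y / ΣA = 6.372 in.
Transfer each piece to the horizontal centroidal axis using Ī + A·d² with d = y − 6.372:
  flange: d = 1.553 in → contributes +9.549 in⁴
  web: d = -2.572 in → contributes +26.05 in⁴
  hole: d = 1.553 in → contributes −0.3045 in⁴
Total I = 35.3 in⁴.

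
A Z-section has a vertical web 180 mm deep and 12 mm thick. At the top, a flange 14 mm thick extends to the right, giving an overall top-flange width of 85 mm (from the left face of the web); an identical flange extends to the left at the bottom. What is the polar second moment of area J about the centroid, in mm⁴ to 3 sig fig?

J ≈ 2.46 × 10⁷ mm⁴

Treat the section as a set of non-overlapping primitives; coordinates are from the bounding-box lower-left.
Web: 12 × 180, A = 2 160 mm², y = 90 mm, Ī = 5 832 000 mm⁴.
Top flange (beyond web): 73 × 14, A = 1 022 mm², y = 173 mm, Ī = 16 693 mm⁴.
Bottom flange (beyond web): 73 × 14, A = 1 022 mm², y = 7 mm, Ī = 16 693 mm⁴.
Centroid: ȳ = ΣA·y / ΣA = 90 mm.
Transfer each piece to the centroidal x-axis using Ī + A·d² with d = y − 90:
  web: d = 0 mm → contributes +5 832 000 mm⁴
  top flange (beyond web): d = 83 mm → contributes +7 057 251 mm⁴
  bottom flange (beyond web): d = -83 mm → contributes +7 057 251 mm⁴
Total I = 19 946 501 mm⁴.
For the y-axis: x̄ = 79 mm.
Repeating about the centroidal y-axis gives I_y = 4 625 601 mm⁴.
Polar second moment: J = I_x + I_y = 24 572 103 mm⁴.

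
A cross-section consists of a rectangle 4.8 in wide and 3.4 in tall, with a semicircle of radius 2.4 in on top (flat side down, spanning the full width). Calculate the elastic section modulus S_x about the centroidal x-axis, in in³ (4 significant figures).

Treat the section as a set of non-overlapping primitives; coordinates are from the bounding-box lower-left.
Rectangular body: 4.8 × 3.4, A = 16.32 in², y = 1.7 in, Ī = 15.7216 in⁴.
Semicircular cap: semicircle r = 2.4, A = 9.04779 in², y = 4.41859 in, Ī = 3.64147 in⁴.
Centroid: ȳ = ΣA·y / ΣA = 2.66962 in.
Transfer each piece to the centroidal x-axis using Ī + A·d² with d = y − 2.66962:
  rectangular body: d = -0.969625 in → contributes +31.0652 in⁴
  semicircular cap: d = 1.74897 in → contributes +31.3176 in⁴
Total I = 62.3828 in⁴.
Extreme fibre distance c = 3.13038 in; S = I/c = 19.9282 in³.

S_x ≈ 19.93 in³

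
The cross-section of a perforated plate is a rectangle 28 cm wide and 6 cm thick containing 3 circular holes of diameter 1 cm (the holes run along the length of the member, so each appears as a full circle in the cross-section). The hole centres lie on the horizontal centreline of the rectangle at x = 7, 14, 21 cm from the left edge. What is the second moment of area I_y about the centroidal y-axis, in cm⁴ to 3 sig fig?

I_y ≈ 1.09 × 10⁴ cm⁴

Break the section into simple shapes (no overlaps), measuring from the bottom-left corner of the bounding box.
Plate: 28 × 6, A = 168 cm², x = 14 cm, Ī = 10 976 cm⁴.
Hole 1 (subtracted): ⌀1, A = 0.7854 cm², x = 7 cm, Ī = 0.049087 cm⁴.
Hole 2 (subtracted): ⌀1, A = 0.7854 cm², x = 14 cm, Ī = 0.049087 cm⁴.
Hole 3 (subtracted): ⌀1, A = 0.7854 cm², x = 21 cm, Ī = 0.049087 cm⁴.
By symmetry the centroid is at mid-width, x̄ = 14 cm.
Transfer each piece to the centroidal y-axis using Ī + A·d² with d = x − 14:
  plate: d = 0 cm → contributes +10 976 cm⁴
  hole 1: d = -7 cm → contributes −38.534 cm⁴
  hole 2: d = 0 cm → contributes −0.049087 cm⁴
  hole 3: d = 7 cm → contributes −38.534 cm⁴
Total I = 10 899 cm⁴.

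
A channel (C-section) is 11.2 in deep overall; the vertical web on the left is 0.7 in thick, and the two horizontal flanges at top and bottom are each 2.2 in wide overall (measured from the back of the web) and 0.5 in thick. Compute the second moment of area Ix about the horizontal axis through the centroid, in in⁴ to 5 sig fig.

Decompose the section into non-overlapping parts with the origin at the bottom-left of its bounding rectangle.
Web: 0.7 × 11.2, A = 7.84 in², y = 5.6 in, Ī = 81.95413 in⁴.
Top flange (beyond web): 1.5 × 0.5, A = 0.75 in², y = 10.95 in, Ī = 0.015625 in⁴.
Bottom flange (beyond web): 1.5 × 0.5, A = 0.75 in², y = 0.25 in, Ī = 0.015625 in⁴.
By symmetry the centroid is at mid-height, ȳ = 5.6 in.
Transfer each piece to the horizontal axis through the centroid using Ī + A·d² with d = y − 5.6:
  web: d = 0 in → contributes +81.95413 in⁴
  top flange (beyond web): d = 5.35 in → contributes +21.4825 in⁴
  bottom flange (beyond web): d = -5.35 in → contributes +21.4825 in⁴
Total I = 124.9191 in⁴.

Ix ≈ 124.92 in⁴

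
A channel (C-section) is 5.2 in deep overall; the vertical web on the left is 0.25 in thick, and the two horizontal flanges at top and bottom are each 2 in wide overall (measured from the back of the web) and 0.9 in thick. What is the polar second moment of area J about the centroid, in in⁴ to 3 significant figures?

Split into non-overlapping primitives; take the origin at the lower-left of the bounding box.
Web: 0.25 × 5.2, A = 1.3 in², y = 2.6 in, Ī = 2.9293 in⁴.
Top flange (beyond web): 1.75 × 0.9, A = 1.575 in², y = 4.75 in, Ī = 0.10631 in⁴.
Bottom flange (beyond web): 1.75 × 0.9, A = 1.575 in², y = 0.45 in, Ī = 0.10631 in⁴.
By symmetry the centroid is at mid-height, ȳ = 2.6 in.
Transfer each piece to the centroidal x-axis using Ī + A·d² with d = y − 2.6:
  web: d = 0 in → contributes +2.9293 in⁴
  top flange (beyond web): d = 2.15 in → contributes +7.3868 in⁴
  bottom flange (beyond web): d = -2.15 in → contributes +7.3868 in⁴
Total I = 17.703 in⁴.
For the y-axis: x̄ = 0.83287 in.
Repeating about the centroidal y-axis gives I_y = 1.7309 in⁴.
Polar second moment: J = I_x + I_y = 19.434 in⁴.

J ≈ 19.4 in⁴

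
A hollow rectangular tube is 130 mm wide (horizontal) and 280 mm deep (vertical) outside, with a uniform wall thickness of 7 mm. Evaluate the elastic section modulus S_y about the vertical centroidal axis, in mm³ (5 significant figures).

S_y ≈ 2.5636 × 10⁵ mm³

Treat the section as a set of non-overlapping primitives; coordinates are from the bounding-box lower-left.
Outer rectangle: 130 × 280, A = 36 400 mm², x = 65 mm, Ī = 51 263 333 mm⁴.
Inner void (subtracted): 116 × 266, A = 30 856 mm², x = 65 mm, Ī = 34 599 861 mm⁴.
By symmetry the centroid is at mid-width, x̄ = 65 mm.
All pieces are centred on the vertical centroidal axis, so I = ΣĪ (holes subtracted) = 16 663 472 mm⁴.
Extreme fibre distance c = 65 mm; S = I/c = 256361.1 mm³.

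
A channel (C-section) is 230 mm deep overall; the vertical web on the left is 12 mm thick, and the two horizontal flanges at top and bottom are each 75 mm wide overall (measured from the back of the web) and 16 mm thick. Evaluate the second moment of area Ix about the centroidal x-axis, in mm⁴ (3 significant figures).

Decompose the section into non-overlapping parts with the origin at the bottom-left of its bounding rectangle.
Web: 12 × 230, A = 2 760 mm², y = 115 mm, Ī = 12 167 000 mm⁴.
Top flange (beyond web): 63 × 16, A = 1 008 mm², y = 222 mm, Ī = 21 504 mm⁴.
Bottom flange (beyond web): 63 × 16, A = 1 008 mm², y = 8 mm, Ī = 21 504 mm⁴.
By symmetry the centroid is at mid-height, ȳ = 115 mm.
Transfer each piece to the centroidal x-axis using Ī + A·d² with d = y − 115:
  web: d = 0 mm → contributes +12 167 000 mm⁴
  top flange (beyond web): d = 107 mm → contributes +11 562 096 mm⁴
  bottom flange (beyond web): d = -107 mm → contributes +11 562 096 mm⁴
Total I = 35 291 192 mm⁴.

Ix ≈ 3.53 × 10⁷ mm⁴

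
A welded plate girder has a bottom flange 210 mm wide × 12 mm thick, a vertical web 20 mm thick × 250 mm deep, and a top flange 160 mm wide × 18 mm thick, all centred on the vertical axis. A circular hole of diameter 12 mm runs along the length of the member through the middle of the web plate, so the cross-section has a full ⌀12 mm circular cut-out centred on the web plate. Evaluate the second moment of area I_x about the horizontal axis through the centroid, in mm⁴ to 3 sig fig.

I_x ≈ 1.21 × 10⁸ mm⁴

Decompose the section into non-overlapping parts with the origin at the bottom-left of its bounding rectangle.
Bottom plate: 210 × 12, A = 2 520 mm², y = 6 mm, Ī = 30 240 mm⁴.
Web plate: 20 × 250, A = 5 000 mm², y = 137 mm, Ī = 26 041 667 mm⁴.
Top plate: 160 × 18, A = 2 880 mm², y = 271 mm, Ī = 77 760 mm⁴.
Hole (subtracted): ⌀12, A = 113.1 mm², y = 137 mm, Ī = 1017.9 mm⁴.
Centroid: ȳ = ΣA·y / ΣA = 142.42 mm.
Transfer each piece to the horizontal axis through the centroid using Ī + A·d² with d = y − 142.42:
  bottom plate: d = -136.42 mm → contributes +46 931 496 mm⁴
  web plate: d = -5.4244 mm → contributes +26 188 786 mm⁴
  top plate: d = 128.58 mm → contributes +47 689 032 mm⁴
  hole: d = -5.4244 mm → contributes −4345.6 mm⁴
Total I = 120 804 969 mm⁴.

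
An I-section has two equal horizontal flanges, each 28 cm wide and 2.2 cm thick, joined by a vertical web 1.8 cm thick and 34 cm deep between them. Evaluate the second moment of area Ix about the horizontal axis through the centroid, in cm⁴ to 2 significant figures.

Ix ≈ 4.6 × 10⁴ cm⁴

Break the section into simple shapes (no overlaps), measuring from the bottom-left corner of the bounding box.
Bottom flange: 28 × 2.2, A = 61.6 cm², y = 1.1 cm, Ī = 24.85 cm⁴.
Web: 1.8 × 34, A = 61.2 cm², y = 19.2 cm, Ī = 5 896 cm⁴.
Top flange: 28 × 2.2, A = 61.6 cm², y = 37.3 cm, Ī = 24.85 cm⁴.
By symmetry the centroid is at mid-height, ȳ = 19.2 cm.
Transfer each piece to the horizontal axis through the centroid using Ī + A·d² with d = y − 19.2:
  bottom flange: d = -18.1 cm → contributes +20 206 cm⁴
  web: d = 0 cm → contributes +5 896 cm⁴
  top flange: d = 18.1 cm → contributes +20 206 cm⁴
Total I = 46 307 cm⁴.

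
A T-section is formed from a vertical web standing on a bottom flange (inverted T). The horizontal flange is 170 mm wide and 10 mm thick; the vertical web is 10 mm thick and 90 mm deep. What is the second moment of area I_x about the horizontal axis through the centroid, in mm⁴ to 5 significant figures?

I_x ≈ 2.0928 × 10⁶ mm⁴

Break the section into simple shapes (no overlaps), measuring from the bottom-left corner of the bounding box.
Flange: 170 × 10, A = 1 700 mm², y = 5 mm, Ī = 14166.67 mm⁴.
Web: 10 × 90, A = 900 mm², y = 55 mm, Ī = 607 500 mm⁴.
Centroid: ȳ = ΣA·y / ΣA = 22.30769 mm.
Transfer each piece to the horizontal axis through the centroid using Ī + A·d² with d = y − 22.30769:
  flange: d = -17.30769 mm → contributes +523412.2 mm⁴
  web: d = 32.69231 mm → contributes +1 569 408 mm⁴
Total I = 2 092 821 mm⁴.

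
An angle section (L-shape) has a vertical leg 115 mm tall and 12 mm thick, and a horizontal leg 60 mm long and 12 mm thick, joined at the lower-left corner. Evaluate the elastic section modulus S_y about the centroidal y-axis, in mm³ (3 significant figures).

S_y ≈ 1.09 × 10⁴ mm³

Split into non-overlapping primitives; take the origin at the lower-left of the bounding box.
Vertical leg: 12 × 115, A = 1 380 mm², x = 6 mm, Ī = 16 560 mm⁴.
Horizontal leg (remainder): 48 × 12, A = 576 mm², x = 36 mm, Ī = 110 592 mm⁴.
Centroid: x̄ = ΣA·x / ΣA = 14.834 mm.
Transfer each piece to the centroidal y-axis using Ī + A·d² with d = x − 14.834:
  vertical leg: d = -8.8344 mm → contributes +124 263 mm⁴
  horizontal leg (remainder): d = 21.166 mm → contributes +368 631 mm⁴
Total I = 492 894 mm⁴.
Extreme fibre distance c = 45.166 mm; S = I/c = 10 913 mm³.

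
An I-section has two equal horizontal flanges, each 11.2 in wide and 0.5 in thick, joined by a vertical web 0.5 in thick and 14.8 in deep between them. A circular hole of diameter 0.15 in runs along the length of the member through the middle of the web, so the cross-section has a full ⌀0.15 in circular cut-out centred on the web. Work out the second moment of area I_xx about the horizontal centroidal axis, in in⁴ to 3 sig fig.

I_xx ≈ 791 in⁴

Decompose the section into non-overlapping parts with the origin at the bottom-left of its bounding rectangle.
Bottom flange: 11.2 × 0.5, A = 5.6 in², y = 0.25 in, Ī = 0.11667 in⁴.
Web: 0.5 × 14.8, A = 7.4 in², y = 7.9 in, Ī = 135.07 in⁴.
Top flange: 11.2 × 0.5, A = 5.6 in², y = 15.55 in, Ī = 0.11667 in⁴.
Hole (subtracted): ⌀0.15, A = 0.017671 in², y = 7.9 in, Ī = 0.00002485 in⁴.
By symmetry the centroid is at mid-height, ȳ = 7.9 in.
Transfer each piece to the horizontal centroidal axis using Ī + A·d² with d = y − 7.9:
  bottom flange: d = -7.65 in → contributes +327.84 in⁴
  web: d = 0 in → contributes +135.07 in⁴
  top flange: d = 7.65 in → contributes +327.84 in⁴
  hole: d = 0 in → contributes −0.00002485 in⁴
Total I = 790.76 in⁴.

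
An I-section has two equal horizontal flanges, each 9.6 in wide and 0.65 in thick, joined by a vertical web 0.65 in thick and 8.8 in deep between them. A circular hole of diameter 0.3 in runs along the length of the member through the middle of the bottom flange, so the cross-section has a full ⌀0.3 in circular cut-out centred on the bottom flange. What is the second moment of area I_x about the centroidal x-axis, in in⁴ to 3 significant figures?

I_x ≈ 314 in⁴

Split into non-overlapping primitives; take the origin at the lower-left of the bounding box.
Bottom flange: 9.6 × 0.65, A = 6.24 in², y = 0.325 in, Ī = 0.2197 in⁴.
Web: 0.65 × 8.8, A = 5.72 in², y = 5.05 in, Ī = 36.913 in⁴.
Top flange: 9.6 × 0.65, A = 6.24 in², y = 9.775 in, Ī = 0.2197 in⁴.
Hole (subtracted): ⌀0.3, A = 0.070686 in², y = 0.325 in, Ī = 0.00039761 in⁴.
Centroid: ȳ = ΣA·y / ΣA = 5.0684 in.
Transfer each piece to the centroidal x-axis using Ī + A·d² with d = y − 5.0684:
  bottom flange: d = -4.7434 in → contributes +140.62 in⁴
  web: d = -0.018423 in → contributes +36.915 in⁴
  top flange: d = 4.7066 in → contributes +138.45 in⁴
  hole: d = -4.7434 in → contributes −1.5908 in⁴
Total I = 314.39 in⁴.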